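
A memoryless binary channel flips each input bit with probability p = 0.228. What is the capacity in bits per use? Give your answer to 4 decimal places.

Binary symmetric channel: C = 1 − h₂(ε) where h₂ is the binary entropy function.
h₂(0.228) = −0.228·log₂0.228 − 0.772·log₂0.772 = 0.7745.
C = 1 − 0.7745 = 0.2255 bits per channel use.

0.2255 bits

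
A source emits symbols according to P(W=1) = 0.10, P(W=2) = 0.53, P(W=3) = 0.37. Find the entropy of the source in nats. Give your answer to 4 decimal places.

H(W) = −Σ p·ln p.
  −(0.10)·ln(0.10) = 0.23026
  −(0.53)·ln(0.53) = 0.33649
  −(0.37)·ln(0.37) = 0.36787
Sum: 0.23026 + 0.33649 + 0.36787 = 0.9346 nats.

0.9346 nats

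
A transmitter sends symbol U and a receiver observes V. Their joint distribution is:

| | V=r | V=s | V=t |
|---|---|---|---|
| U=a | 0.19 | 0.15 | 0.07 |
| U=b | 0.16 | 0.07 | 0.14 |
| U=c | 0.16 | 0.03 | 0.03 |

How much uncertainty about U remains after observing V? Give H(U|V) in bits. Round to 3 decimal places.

Chain rule: H(U|V) = H(U,V) − H(V).
Marginals: p(U) = (0.4100, 0.3700, 0.2200), p(V) = (0.5100, 0.2500, 0.2400).
H(U,V) = 2.9496 bits; H(V) = 1.4896 bits.
H(U|V) = 2.9496 − 1.4896 = 1.460 bits.

1.460 bits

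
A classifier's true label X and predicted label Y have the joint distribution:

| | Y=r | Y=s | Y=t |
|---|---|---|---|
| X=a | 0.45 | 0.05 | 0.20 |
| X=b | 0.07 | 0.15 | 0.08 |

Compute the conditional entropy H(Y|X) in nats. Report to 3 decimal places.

Marginals: p(X) = (0.7000, 0.3000), p(Y) = (0.5200, 0.2000, 0.2800).
H(Y|X) = Σ p(X) · H(Y|X=·).
  X=a: p=0.7000, H(Y|X=a) = 0.8305
  X=b: p=0.3000, H(Y|X=b) = 1.0386
Weighted sum = 0.893 nats.

0.893 nats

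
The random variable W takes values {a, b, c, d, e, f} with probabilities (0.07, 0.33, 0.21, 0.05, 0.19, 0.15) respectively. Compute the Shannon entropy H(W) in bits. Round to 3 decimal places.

2.351 bits

H(W) = −Σ p·log₂ p.
  −(0.07)·log₂(0.07) = 0.2686
  −(0.33)·log₂(0.33) = 0.5278
  −(0.21)·log₂(0.21) = 0.4728
  −(0.05)·log₂(0.05) = 0.2161
  −(0.19)·log₂(0.19) = 0.4552
  −(0.15)·log₂(0.15) = 0.4105
Sum: 0.2686 + 0.5278 + 0.4728 + 0.2161 + 0.4552 + 0.4105 = 2.351 bits.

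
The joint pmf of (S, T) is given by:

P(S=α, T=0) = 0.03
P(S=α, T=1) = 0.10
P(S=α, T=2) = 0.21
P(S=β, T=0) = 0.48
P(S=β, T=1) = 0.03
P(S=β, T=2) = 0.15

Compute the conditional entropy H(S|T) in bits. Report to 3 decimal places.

0.619 bits

Marginals: p(S) = (0.3400, 0.6600), p(T) = (0.5100, 0.1300, 0.3600).
H(S|T) = Σ p(T) · H(S|T=·).
  T=0: p=0.5100, H(S|T=0) = 0.3228
  T=1: p=0.1300, H(S|T=1) = 0.7793
  T=2: p=0.3600, H(S|T=2) = 0.9799
Weighted sum = 0.619 bits.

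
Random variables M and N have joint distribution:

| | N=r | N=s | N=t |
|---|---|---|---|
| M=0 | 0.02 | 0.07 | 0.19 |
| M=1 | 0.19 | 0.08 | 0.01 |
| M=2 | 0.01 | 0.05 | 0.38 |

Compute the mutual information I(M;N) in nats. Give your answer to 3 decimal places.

Marginals: p(M) = (0.2800, 0.2800, 0.4400), p(N) = (0.2200, 0.2000, 0.5800).
I(M;N) = H(M) + H(N) − H(M,N).
H(M) = 1.0741, H(N) = 0.9709, H(M,N) = 1.7071.
I(M;N) = 1.0741 + 0.9709 − 1.7071 = 0.338 nats.

0.338 nats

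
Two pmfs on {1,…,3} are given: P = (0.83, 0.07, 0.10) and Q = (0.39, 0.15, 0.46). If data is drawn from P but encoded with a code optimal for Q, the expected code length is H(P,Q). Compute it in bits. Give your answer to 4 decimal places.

H(P,Q) = −Σ p·log₂ q.
  −0.83·log₂(0.39) = 1.12752
  −0.07·log₂(0.15) = 0.19159
  −0.10·log₂(0.46) = 0.11203
H(P,Q) = 1.4311 bits.

1.4311 bits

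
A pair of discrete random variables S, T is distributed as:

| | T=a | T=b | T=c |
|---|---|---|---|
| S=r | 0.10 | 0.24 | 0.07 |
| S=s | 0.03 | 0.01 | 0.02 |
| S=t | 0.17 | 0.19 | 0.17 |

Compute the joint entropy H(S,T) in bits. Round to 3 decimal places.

H(S,T) = −Σ p(x,y)·log₂ p(x,y) over all 9 cells.
  cell (r,a): −0.10·log₂0.10 = 0.3322
  cell (r,b): −0.24·log₂0.24 = 0.4941
  cell (r,c): −0.07·log₂0.07 = 0.2686
  cell (s,a): −0.03·log₂0.03 = 0.1518
  cell (s,b): −0.01·log₂0.01 = 0.0664
  cell (s,c): −0.02·log₂0.02 = 0.1129
  cell (t,a): −0.17·log₂0.17 = 0.4346
  cell (t,b): −0.19·log₂0.19 = 0.4552
  cell (t,c): −0.17·log₂0.17 = 0.4346
Sum = 2.750 bits.

2.750 bits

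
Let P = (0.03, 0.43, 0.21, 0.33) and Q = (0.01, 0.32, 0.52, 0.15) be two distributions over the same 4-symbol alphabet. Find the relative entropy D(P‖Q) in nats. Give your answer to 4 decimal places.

D(P‖Q) = Σ p·ln(p/q).
  0.03·ln(0.03/0.01) = 0.03296
  0.43·ln(0.43/0.32) = 0.12705
  0.21·ln(0.21/0.52) = -0.19041
  0.33·ln(0.33/0.15) = 0.26019
D(P‖Q) = 0.2298 nats.

0.2298 nats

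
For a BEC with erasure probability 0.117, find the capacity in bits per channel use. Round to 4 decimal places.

Binary erasure channel: capacity C = 1 − ε.
C = 1 − 0.117 = 0.8830 bits per channel use.

0.8830 bits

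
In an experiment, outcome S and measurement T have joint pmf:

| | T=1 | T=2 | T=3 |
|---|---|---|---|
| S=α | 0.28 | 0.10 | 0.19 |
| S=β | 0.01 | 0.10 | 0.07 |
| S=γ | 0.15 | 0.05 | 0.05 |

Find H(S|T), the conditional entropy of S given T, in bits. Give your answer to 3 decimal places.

Chain rule: H(S|T) = H(S,T) − H(T).
Marginals: p(S) = (0.5700, 0.1800, 0.2500), p(T) = (0.4400, 0.2500, 0.3100).
H(S,T) = 2.8116 bits; H(T) = 1.5449 bits.
H(S|T) = 2.8116 − 1.5449 = 1.267 bits.

1.267 bits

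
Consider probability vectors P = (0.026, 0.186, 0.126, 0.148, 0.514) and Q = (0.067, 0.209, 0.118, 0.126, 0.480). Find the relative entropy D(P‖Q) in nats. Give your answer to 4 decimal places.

D(P‖Q) = Σ p·ln(p/q).
  0.026·ln(0.026/0.067) = -0.02461
  0.186·ln(0.186/0.209) = -0.02169
  0.126·ln(0.126/0.118) = 0.00827
  0.148·ln(0.148/0.126) = 0.02382
  0.514·ln(0.514/0.480) = 0.03518
D(P‖Q) = 0.0210 nats.

0.0210 nats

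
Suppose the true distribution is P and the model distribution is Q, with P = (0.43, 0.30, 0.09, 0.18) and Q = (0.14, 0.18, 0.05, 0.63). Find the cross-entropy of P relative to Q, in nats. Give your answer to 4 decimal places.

1.7127 nats

H(P,Q) = −Σ p·ln q.
  −0.43·ln(0.14) = 0.84543
  −0.30·ln(0.18) = 0.51444
  −0.09·ln(0.05) = 0.26962
  −0.18·ln(0.63) = 0.08317
H(P,Q) = 1.7127 nats.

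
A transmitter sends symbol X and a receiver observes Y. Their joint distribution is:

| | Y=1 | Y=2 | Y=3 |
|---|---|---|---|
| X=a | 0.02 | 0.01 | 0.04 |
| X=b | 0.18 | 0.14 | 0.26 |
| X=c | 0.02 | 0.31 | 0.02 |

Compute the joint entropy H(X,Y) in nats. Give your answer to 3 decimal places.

1.707 nats

H(X,Y) = −Σ p(x,y)·ln p(x,y) over all 9 cells.
  cell (a,1): −0.02·ln0.02 = 0.0782
  cell (a,2): −0.01·ln0.01 = 0.0461
  cell (a,3): −0.04·ln0.04 = 0.1288
  cell (b,1): −0.18·ln0.18 = 0.3087
  cell (b,2): −0.14·ln0.14 = 0.2753
  cell (b,3): −0.26·ln0.26 = 0.3502
  cell (c,1): −0.02·ln0.02 = 0.0782
  cell (c,2): −0.31·ln0.31 = 0.3631
  cell (c,3): −0.02·ln0.02 = 0.0782
Sum = 1.707 nats.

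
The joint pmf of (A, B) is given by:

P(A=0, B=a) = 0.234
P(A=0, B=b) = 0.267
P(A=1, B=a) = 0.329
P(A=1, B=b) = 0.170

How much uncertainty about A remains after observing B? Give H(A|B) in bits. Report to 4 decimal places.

Chain rule: H(A|B) = H(A,B) − H(B).
Marginals: p(A) = (0.5010, 0.4990), p(B) = (0.5630, 0.4370).
H(A,B) = 1.9612 bits; H(B) = 0.9885 bits.
H(A|B) = 1.9612 − 0.9885 = 0.9727 bits.

0.9727 bits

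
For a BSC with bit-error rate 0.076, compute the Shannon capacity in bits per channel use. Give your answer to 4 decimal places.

Binary symmetric channel: C = 1 − h₂(ε) where h₂ is the binary entropy function.
h₂(0.076) = −0.076·log₂0.076 − 0.924·log₂0.924 = 0.3879.
C = 1 − 0.3879 = 0.6121 bits per channel use.

0.6121 bits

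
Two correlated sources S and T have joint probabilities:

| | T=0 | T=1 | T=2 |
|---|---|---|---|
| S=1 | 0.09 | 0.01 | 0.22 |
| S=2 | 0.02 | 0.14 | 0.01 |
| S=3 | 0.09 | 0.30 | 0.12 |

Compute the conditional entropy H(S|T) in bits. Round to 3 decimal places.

Chain rule: H(S|T) = H(S,T) − H(T).
Marginals: p(S) = (0.3200, 0.1700, 0.5100), p(T) = (0.2000, 0.4500, 0.3500).
H(S,T) = 2.6369 bits; H(T) = 1.5129 bits.
H(S|T) = 2.6369 − 1.5129 = 1.124 bits.

1.124 bits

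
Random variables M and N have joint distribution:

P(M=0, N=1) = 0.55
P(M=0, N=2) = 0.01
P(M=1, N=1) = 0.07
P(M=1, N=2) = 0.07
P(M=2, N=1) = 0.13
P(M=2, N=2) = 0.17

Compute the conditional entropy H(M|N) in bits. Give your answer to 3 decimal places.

1.084 bits

Marginals: p(M) = (0.5600, 0.1400, 0.3000), p(N) = (0.7500, 0.2500).
H(M|N) = Σ p(N) · H(M|N=·).
  N=1: p=0.7500, H(M|N=1) = 1.0857
  N=2: p=0.2500, H(M|N=2) = 1.0783
Weighted sum = 1.084 bits.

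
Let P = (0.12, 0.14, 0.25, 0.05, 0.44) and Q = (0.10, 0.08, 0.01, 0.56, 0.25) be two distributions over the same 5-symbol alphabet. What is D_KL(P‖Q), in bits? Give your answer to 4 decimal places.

D(P‖Q) = Σ p·log₂(p/q).
  0.12·log₂(0.12/0.10) = 0.03156
  0.14·log₂(0.14/0.08) = 0.11303
  0.25·log₂(0.25/0.01) = 1.16096
  0.05·log₂(0.05/0.56) = -0.17427
  0.44·log₂(0.44/0.25) = 0.35885
D(P‖Q) = 1.4901 bits.

1.4901 bits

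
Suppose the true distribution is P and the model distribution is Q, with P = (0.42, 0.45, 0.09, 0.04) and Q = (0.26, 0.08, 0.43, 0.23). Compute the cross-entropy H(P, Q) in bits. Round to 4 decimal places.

2.6504 bits

H(P,Q) = −Σ p·log₂ q.
  −0.42·log₂(0.26) = 0.81623
  −0.45·log₂(0.08) = 1.63974
  −0.09·log₂(0.43) = 0.10958
  −0.04·log₂(0.23) = 0.08481
H(P,Q) = 2.6504 bits.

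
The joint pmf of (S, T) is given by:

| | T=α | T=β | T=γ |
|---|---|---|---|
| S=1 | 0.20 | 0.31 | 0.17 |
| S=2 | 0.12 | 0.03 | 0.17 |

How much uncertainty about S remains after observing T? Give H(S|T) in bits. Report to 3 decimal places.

Marginals: p(S) = (0.6800, 0.3200), p(T) = (0.3200, 0.3400, 0.3400).
H(S|T) = Σ p(T) · H(S|T=·).
  T=α: p=0.3200, H(S|T=α) = 0.9544
  T=β: p=0.3400, H(S|T=β) = 0.4306
  T=γ: p=0.3400, H(S|T=γ) = 1.0000
Weighted sum = 0.792 bits.

0.792 bits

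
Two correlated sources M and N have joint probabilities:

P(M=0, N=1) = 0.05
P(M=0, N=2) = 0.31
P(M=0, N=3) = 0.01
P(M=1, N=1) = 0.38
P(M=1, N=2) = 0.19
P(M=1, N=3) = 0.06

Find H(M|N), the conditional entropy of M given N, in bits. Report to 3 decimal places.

Marginals: p(M) = (0.3700, 0.6300), p(N) = (0.4300, 0.5000, 0.0700).
H(M|N) = Σ p(N) · H(M|N=·).
  N=1: p=0.4300, H(M|N=1) = 0.5186
  N=2: p=0.5000, H(M|N=2) = 0.9580
  N=3: p=0.0700, H(M|N=3) = 0.5917
Weighted sum = 0.743 bits.

0.743 bits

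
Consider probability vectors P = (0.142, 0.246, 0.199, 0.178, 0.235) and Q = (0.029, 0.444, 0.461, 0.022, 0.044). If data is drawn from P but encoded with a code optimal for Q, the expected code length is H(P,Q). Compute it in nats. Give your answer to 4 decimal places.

H(P,Q) = −Σ p·ln q.
  −0.142·ln(0.029) = 0.50275
  −0.246·ln(0.444) = 0.19973
  −0.199·ln(0.461) = 0.15410
  −0.178·ln(0.022) = 0.67937
  −0.235·ln(0.044) = 0.73404
H(P,Q) = 2.2700 nats.

2.2700 nats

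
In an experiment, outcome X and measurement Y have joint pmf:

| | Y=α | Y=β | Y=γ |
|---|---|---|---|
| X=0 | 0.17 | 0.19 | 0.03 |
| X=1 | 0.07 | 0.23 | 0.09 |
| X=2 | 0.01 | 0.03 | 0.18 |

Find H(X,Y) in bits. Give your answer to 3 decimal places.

2.774 bits

H(X,Y) = −Σ p(x,y)·log₂ p(x,y) over all 9 cells.
  cell (0,α): −0.17·log₂0.17 = 0.4346
  cell (0,β): −0.19·log₂0.19 = 0.4552
  cell (0,γ): −0.03·log₂0.03 = 0.1518
  cell (1,α): −0.07·log₂0.07 = 0.2686
  cell (1,β): −0.23·log₂0.23 = 0.4877
  cell (1,γ): −0.09·log₂0.09 = 0.3127
  cell (2,α): −0.01·log₂0.01 = 0.0664
  cell (2,β): −0.03·log₂0.03 = 0.1518
  cell (2,γ): −0.18·log₂0.18 = 0.4453
Sum = 2.774 bits.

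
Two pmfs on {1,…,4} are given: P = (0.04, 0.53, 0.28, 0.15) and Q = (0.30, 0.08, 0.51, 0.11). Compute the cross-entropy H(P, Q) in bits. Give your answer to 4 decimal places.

2.7504 bits

H(P,Q) = −Σ p·log₂ q.
  −0.04·log₂(0.30) = 0.06948
  −0.53·log₂(0.08) = 1.93124
  −0.28·log₂(0.51) = 0.27200
  −0.15·log₂(0.11) = 0.47766
H(P,Q) = 2.7504 bits.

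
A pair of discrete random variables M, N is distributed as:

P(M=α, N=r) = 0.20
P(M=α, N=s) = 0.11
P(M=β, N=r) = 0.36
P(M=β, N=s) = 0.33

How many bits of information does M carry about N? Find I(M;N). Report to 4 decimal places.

Marginals: p(M) = (0.3100, 0.6900), p(N) = (0.5600, 0.4400).
I(M;N) = H(M) + H(N) − H(M,N).
H(M) = 0.8932, H(N) = 0.9896, H(M,N) = 1.8731.
I(M;N) = 0.8932 + 0.9896 − 1.8731 = 0.0097 bits.

0.0097 bits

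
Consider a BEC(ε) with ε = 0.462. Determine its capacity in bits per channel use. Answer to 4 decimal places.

0.5380 bits

Binary erasure channel: capacity C = 1 − ε.
C = 1 − 0.462 = 0.5380 bits per channel use.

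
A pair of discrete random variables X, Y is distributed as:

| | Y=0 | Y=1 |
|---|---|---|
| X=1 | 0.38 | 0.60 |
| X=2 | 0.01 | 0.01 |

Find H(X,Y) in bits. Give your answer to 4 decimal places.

1.1055 bits

H(X,Y) = −Σ p(x,y)·log₂ p(x,y) over all 4 cells.
  cell (1,0): −0.38·log₂0.38 = 0.53045
  cell (1,1): −0.60·log₂0.60 = 0.44218
  cell (2,0): −0.01·log₂0.01 = 0.06644
  cell (2,1): −0.01·log₂0.01 = 0.06644
Sum = 1.1055 bits.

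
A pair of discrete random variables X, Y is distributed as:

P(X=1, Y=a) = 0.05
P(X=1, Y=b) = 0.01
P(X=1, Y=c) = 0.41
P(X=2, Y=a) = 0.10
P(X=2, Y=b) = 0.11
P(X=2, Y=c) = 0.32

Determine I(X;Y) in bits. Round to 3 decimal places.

Marginals: p(X) = (0.4700, 0.5300), p(Y) = (0.1500, 0.1200, 0.7300).
I(X;Y) = H(X) + H(Y) − H(X,Y).
H(X) = 0.9974, H(Y) = 1.1091, H(X,Y) = 2.0184.
I(X;Y) = 0.9974 + 1.1091 − 2.0184 = 0.088 bits.

0.088 bits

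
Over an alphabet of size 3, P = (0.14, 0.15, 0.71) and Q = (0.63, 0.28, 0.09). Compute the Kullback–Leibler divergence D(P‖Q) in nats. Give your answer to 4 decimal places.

1.1623 nats

D(P‖Q) = Σ p·ln(p/q).
  0.14·ln(0.14/0.63) = -0.21057
  0.15·ln(0.15/0.28) = -0.09362
  0.71·ln(0.71/0.09) = 1.46647
D(P‖Q) = 1.1623 nats.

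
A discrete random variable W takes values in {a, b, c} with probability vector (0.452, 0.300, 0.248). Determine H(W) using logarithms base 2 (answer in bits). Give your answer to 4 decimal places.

H(W) = −Σ p·log₂ p.
  −(0.452)·log₂(0.452) = 0.51781
  −(0.300)·log₂(0.300) = 0.52109
  −(0.248)·log₂(0.248) = 0.49887
Sum: 0.51781 + 0.52109 + 0.49887 = 1.5378 bits.

1.5378 bits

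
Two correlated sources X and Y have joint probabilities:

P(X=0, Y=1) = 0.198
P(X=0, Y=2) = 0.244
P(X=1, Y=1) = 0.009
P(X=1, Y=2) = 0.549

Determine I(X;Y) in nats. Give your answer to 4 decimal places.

Marginals: p(X) = (0.4420, 0.5580), p(Y) = (0.2070, 0.7930).
I(X;Y) = Σ p(x,y)·ln[p(x,y)/(p(x)p(y))].
  (0,1): 0.198·ln(2.1641) = 0.15285
  (0,2): 0.244·ln(0.6961) = -0.08838
  (1,1): 0.009·ln(0.0779) = -0.02297
  (1,2): 0.549·ln(1.2407) = 0.11840
Sum = 0.1599 nats.

0.1599 nats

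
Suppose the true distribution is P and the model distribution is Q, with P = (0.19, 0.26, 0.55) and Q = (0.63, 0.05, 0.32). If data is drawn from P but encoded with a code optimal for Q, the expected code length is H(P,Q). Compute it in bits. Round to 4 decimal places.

H(P,Q) = −Σ p·log₂ q.
  −0.19·log₂(0.63) = 0.12665
  −0.26·log₂(0.05) = 1.12370
  −0.55·log₂(0.32) = 0.90412
H(P,Q) = 2.1545 bits.

2.1545 bits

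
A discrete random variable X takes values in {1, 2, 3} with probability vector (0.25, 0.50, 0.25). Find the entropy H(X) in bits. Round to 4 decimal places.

H(X) = −Σ p·log₂ p.
  −(0.25)·log₂(0.25) = 0.50000
  −(0.50)·log₂(0.50) = 0.50000
  −(0.25)·log₂(0.25) = 0.50000
Sum: 0.50000 + 0.50000 + 0.50000 = 1.5000 bits.

1.5000 bits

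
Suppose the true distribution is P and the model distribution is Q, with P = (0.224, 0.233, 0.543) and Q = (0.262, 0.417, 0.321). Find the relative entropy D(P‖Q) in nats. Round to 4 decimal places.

D(P‖Q) = Σ p·ln(p/q).
  0.224·ln(0.224/0.262) = -0.03510
  0.233·ln(0.233/0.417) = -0.13562
  0.543·ln(0.543/0.321) = 0.28544
D(P‖Q) = 0.1147 nats.

0.1147 nats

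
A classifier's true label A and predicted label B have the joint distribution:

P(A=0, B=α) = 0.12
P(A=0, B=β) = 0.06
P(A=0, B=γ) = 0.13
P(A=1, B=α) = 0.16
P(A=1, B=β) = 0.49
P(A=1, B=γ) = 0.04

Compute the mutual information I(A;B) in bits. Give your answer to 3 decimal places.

0.210 bits

Marginals: p(A) = (0.3100, 0.6900), p(B) = (0.2800, 0.5500, 0.1700).
I(A;B) = Σ p(x,y)·log₂[p(x,y)/(p(x)p(y))].
  (0,α): 0.12·log₂(1.3825) = 0.0561
  (0,β): 0.06·log₂(0.3519) = -0.0904
  (0,γ): 0.13·log₂(2.4668) = 0.1693
  (1,α): 0.16·log₂(0.8282) = -0.0435
  (1,β): 0.49·log₂(1.2912) = 0.1807
  (1,γ): 0.04·log₂(0.3410) = -0.0621
Sum = 0.210 bits.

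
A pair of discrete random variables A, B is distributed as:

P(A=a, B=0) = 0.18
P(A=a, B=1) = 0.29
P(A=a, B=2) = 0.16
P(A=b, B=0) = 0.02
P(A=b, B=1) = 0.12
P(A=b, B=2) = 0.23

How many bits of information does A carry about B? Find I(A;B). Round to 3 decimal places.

Marginals: p(A) = (0.6300, 0.3700), p(B) = (0.2000, 0.4100, 0.3900).
I(A;B) = Σ p(x,y)·log₂[p(x,y)/(p(x)p(y))].
  (a,0): 0.18·log₂(1.4286) = 0.0926
  (a,1): 0.29·log₂(1.1227) = 0.0484
  (a,2): 0.16·log₂(0.6512) = -0.0990
  (b,0): 0.02·log₂(0.2703) = -0.0378
  (b,1): 0.12·log₂(0.7910) = -0.0406
  (b,2): 0.23·log₂(1.5939) = 0.1547
Sum = 0.118 bits.

0.118 bits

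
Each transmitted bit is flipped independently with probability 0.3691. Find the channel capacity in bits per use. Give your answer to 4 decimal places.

Binary symmetric channel: C = 1 − h₂(ε) where h₂ is the binary entropy function.
h₂(0.3691) = −0.3691·log₂0.3691 − 0.6309·log₂0.6309 = 0.9500.
C = 1 − 0.9500 = 0.0500 bits per channel use.

0.0500 bits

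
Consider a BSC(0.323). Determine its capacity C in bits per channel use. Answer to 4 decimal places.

0.0924 bits

Binary symmetric channel: C = 1 − h₂(ε) where h₂ is the binary entropy function.
h₂(0.323) = −0.323·log₂0.323 − 0.677·log₂0.677 = 0.9076.
C = 1 − 0.9076 = 0.0924 bits per channel use.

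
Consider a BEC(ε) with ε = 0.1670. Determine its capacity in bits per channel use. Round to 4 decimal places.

Binary erasure channel: capacity C = 1 − ε.
C = 1 − 0.1670 = 0.8330 bits per channel use.

0.8330 bits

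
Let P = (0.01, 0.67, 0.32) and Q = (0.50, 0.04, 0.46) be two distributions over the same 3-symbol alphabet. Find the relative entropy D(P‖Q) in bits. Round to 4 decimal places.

D(P‖Q) = Σ p·log₂(p/q).
  0.01·log₂(0.01/0.50) = -0.05644
  0.67·log₂(0.67/0.04) = 2.72428
  0.32·log₂(0.32/0.46) = -0.16754
D(P‖Q) = 2.5003 bits.

2.5003 bits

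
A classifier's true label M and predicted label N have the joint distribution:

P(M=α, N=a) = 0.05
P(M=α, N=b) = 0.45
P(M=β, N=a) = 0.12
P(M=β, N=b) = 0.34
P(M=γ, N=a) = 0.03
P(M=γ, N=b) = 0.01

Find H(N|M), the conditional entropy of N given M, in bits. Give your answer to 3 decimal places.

0.648 bits

Chain rule: H(N|M) = H(M,N) − H(M).
Marginals: p(M) = (0.5000, 0.4600, 0.0400), p(N) = (0.2000, 0.8000).
H(M,N) = 1.8489 bits; H(M) = 1.2011 bits.
H(N|M) = 1.8489 − 1.2011 = 0.648 bits.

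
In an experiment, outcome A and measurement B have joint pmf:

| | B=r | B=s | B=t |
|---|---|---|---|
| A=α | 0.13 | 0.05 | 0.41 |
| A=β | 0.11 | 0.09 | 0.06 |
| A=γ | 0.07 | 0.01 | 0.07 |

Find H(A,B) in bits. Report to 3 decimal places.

H(A,B) = −Σ p(x,y)·log₂ p(x,y) over all 9 cells.
  cell (α,r): −0.13·log₂0.13 = 0.3826
  cell (α,s): −0.05·log₂0.05 = 0.2161
  cell (α,t): −0.41·log₂0.41 = 0.5274
  cell (β,r): −0.11·log₂0.11 = 0.3503
  cell (β,s): −0.09·log₂0.09 = 0.3127
  cell (β,t): −0.06·log₂0.06 = 0.2435
  cell (γ,r): −0.07·log₂0.07 = 0.2686
  cell (γ,s): −0.01·log₂0.01 = 0.0664
  cell (γ,t): −0.07·log₂0.07 = 0.2686
Sum = 2.636 bits.

2.636 bits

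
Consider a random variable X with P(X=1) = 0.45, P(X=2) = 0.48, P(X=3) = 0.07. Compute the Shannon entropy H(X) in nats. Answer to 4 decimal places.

H(X) = −Σ p·ln p.
  −(0.45)·ln(0.45) = 0.35933
  −(0.48)·ln(0.48) = 0.35231
  −(0.07)·ln(0.07) = 0.18615
Sum: 0.35933 + 0.35231 + 0.18615 = 0.8978 nats.

0.8978 nats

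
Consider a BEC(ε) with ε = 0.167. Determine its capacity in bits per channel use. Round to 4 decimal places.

0.8330 bits

Binary erasure channel: capacity C = 1 − ε.
C = 1 − 0.167 = 0.8330 bits per channel use.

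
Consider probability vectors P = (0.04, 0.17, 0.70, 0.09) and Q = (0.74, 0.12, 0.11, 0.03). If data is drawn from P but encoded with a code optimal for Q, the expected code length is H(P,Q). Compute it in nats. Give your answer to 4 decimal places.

H(P,Q) = −Σ p·ln q.
  −0.04·ln(0.74) = 0.01204
  −0.17·ln(0.12) = 0.36044
  −0.70·ln(0.11) = 1.54509
  −0.09·ln(0.03) = 0.31559
H(P,Q) = 2.2332 nats.

2.2332 nats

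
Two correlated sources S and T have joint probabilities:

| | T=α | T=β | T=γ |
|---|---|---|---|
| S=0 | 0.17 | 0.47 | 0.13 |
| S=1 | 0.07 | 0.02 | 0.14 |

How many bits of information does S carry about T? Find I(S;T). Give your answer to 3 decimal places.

0.179 bits

Marginals: p(S) = (0.7700, 0.2300), p(T) = (0.2400, 0.4900, 0.2700).
I(S;T) = H(S) + H(T) − H(S,T).
H(S) = 0.7780, H(T) = 1.5084, H(S,T) = 2.1077.
I(S;T) = 0.7780 + 1.5084 − 2.1077 = 0.179 bits.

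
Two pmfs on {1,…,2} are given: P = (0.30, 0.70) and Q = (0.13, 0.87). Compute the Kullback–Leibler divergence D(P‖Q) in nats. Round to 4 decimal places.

D(P‖Q) = Σ p·ln(p/q).
  0.30·ln(0.30/0.13) = 0.25087
  0.70·ln(0.70/0.87) = -0.15219
D(P‖Q) = 0.0987 nats.

0.0987 nats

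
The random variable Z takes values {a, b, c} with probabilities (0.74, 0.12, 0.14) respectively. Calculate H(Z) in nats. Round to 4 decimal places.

0.7525 nats

H(Z) = −Σ p·ln p.
  −(0.74)·ln(0.74) = 0.22282
  −(0.12)·ln(0.12) = 0.25443
  −(0.14)·ln(0.14) = 0.27526
Sum: 0.22282 + 0.25443 + 0.27526 = 0.7525 nats.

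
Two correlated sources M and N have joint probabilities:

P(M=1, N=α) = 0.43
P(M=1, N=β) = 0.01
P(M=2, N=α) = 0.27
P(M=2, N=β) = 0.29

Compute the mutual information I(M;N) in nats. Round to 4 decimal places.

0.1753 nats

Marginals: p(M) = (0.4400, 0.5600), p(N) = (0.7000, 0.3000).
I(M;N) = H(M) + H(N) − H(M,N).
H(M) = 0.6859, H(N) = 0.6109, H(M,N) = 1.1215.
I(M;N) = 0.6859 + 0.6109 − 1.1215 = 0.1753 nats.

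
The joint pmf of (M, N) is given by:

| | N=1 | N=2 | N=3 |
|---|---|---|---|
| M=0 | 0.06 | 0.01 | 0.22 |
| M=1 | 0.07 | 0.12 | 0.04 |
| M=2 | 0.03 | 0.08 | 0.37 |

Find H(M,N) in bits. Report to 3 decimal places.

2.586 bits

H(M,N) = −Σ p(x,y)·log₂ p(x,y) over all 9 cells.
  cell (0,1): −0.06·log₂0.06 = 0.2435
  cell (0,2): −0.01·log₂0.01 = 0.0664
  cell (0,3): −0.22·log₂0.22 = 0.4806
  cell (1,1): −0.07·log₂0.07 = 0.2686
  cell (1,2): −0.12·log₂0.12 = 0.3671
  cell (1,3): −0.04·log₂0.04 = 0.1858
  cell (2,1): −0.03·log₂0.03 = 0.1518
  cell (2,2): −0.08·log₂0.08 = 0.2915
  cell (2,3): −0.37·log₂0.37 = 0.5307
Sum = 2.586 bits.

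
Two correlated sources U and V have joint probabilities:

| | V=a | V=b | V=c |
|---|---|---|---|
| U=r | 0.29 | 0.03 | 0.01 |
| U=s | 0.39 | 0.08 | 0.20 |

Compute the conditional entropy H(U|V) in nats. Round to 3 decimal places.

0.569 nats

Marginals: p(U) = (0.3300, 0.6700), p(V) = (0.6800, 0.1100, 0.2100).
H(U|V) = Σ p(V) · H(U|V=·).
  V=a: p=0.6800, H(U|V=a) = 0.6823
  V=b: p=0.1100, H(U|V=b) = 0.5860
  V=c: p=0.2100, H(U|V=c) = 0.1914
Weighted sum = 0.569 nats.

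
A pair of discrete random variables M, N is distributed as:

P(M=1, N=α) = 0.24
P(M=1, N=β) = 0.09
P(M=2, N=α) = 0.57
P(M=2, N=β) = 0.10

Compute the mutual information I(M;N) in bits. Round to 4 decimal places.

Marginals: p(M) = (0.3300, 0.6700), p(N) = (0.8100, 0.1900).
I(M;N) = H(M) + H(N) − H(M,N).
H(M) = 0.9149, H(N) = 0.7015, H(M,N) = 1.6012.
I(M;N) = 0.9149 + 0.7015 − 1.6012 = 0.0152 bits.

0.0152 bits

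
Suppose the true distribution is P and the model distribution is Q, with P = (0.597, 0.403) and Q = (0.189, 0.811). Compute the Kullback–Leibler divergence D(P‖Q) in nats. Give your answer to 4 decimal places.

D(P‖Q) = Σ p·ln(p/q).
  0.597·ln(0.597/0.189) = 0.68665
  0.403·ln(0.403/0.811) = -0.28183
D(P‖Q) = 0.4048 nats.

0.4048 nats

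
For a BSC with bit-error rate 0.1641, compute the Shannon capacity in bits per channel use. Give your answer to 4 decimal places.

Binary symmetric channel: C = 1 − h₂(ε) where h₂ is the binary entropy function.
h₂(0.1641) = −0.1641·log₂0.1641 − 0.8359·log₂0.8359 = 0.6440.
C = 1 − 0.6440 = 0.3560 bits per channel use.

0.3560 bits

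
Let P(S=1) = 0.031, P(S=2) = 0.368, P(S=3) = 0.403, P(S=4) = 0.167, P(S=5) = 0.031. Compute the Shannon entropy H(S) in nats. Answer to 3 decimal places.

1.248 nats

H(S) = −Σ p·ln p.
  −(0.031)·ln(0.031) = 0.1077
  −(0.368)·ln(0.368) = 0.3679
  −(0.403)·ln(0.403) = 0.3663
  −(0.167)·ln(0.167) = 0.2989
  −(0.031)·ln(0.031) = 0.1077
Sum: 0.1077 + 0.3679 + 0.3663 + 0.2989 + 0.1077 = 1.248 nats.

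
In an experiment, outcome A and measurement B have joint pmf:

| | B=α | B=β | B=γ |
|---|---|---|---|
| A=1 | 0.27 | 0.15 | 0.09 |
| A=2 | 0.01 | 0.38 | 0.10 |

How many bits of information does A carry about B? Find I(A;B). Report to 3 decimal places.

0.292 bits

Marginals: p(A) = (0.5100, 0.4900), p(B) = (0.2800, 0.5300, 0.1900).
I(A;B) = Σ p(x,y)·log₂[p(x,y)/(p(x)p(y))].
  (1,α): 0.27·log₂(1.8908) = 0.2481
  (1,β): 0.15·log₂(0.5549) = -0.1274
  (1,γ): 0.09·log₂(0.9288) = -0.0096
  (2,α): 0.01·log₂(0.0729) = -0.0378
  (2,β): 0.38·log₂(1.4632) = 0.2087
  (2,γ): 0.10·log₂(1.0741) = 0.0103
Sum = 0.292 bits.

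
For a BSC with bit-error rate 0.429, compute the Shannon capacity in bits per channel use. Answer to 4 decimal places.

0.0146 bits

Binary symmetric channel: C = 1 − h₂(ε) where h₂ is the binary entropy function.
h₂(0.429) = −0.429·log₂0.429 − 0.571·log₂0.571 = 0.9854.
C = 1 − 0.9854 = 0.0146 bits per channel use.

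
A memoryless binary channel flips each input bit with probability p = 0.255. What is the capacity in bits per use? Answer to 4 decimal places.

0.1809 bits

Binary symmetric channel: C = 1 − h₂(ε) where h₂ is the binary entropy function.
h₂(0.255) = −0.255·log₂0.255 − 0.745·log₂0.745 = 0.8191.
C = 1 − 0.8191 = 0.1809 bits per channel use.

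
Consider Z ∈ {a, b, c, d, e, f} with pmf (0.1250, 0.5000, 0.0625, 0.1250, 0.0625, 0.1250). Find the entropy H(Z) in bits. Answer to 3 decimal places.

2.125 bits

H(Z) = −Σ p·log₂ p.
  −(0.1250)·log₂(0.1250) = 0.3750
  −(0.5000)·log₂(0.5000) = 0.5000
  −(0.0625)·log₂(0.0625) = 0.2500
  −(0.1250)·log₂(0.1250) = 0.3750
  −(0.0625)·log₂(0.0625) = 0.2500
  −(0.1250)·log₂(0.1250) = 0.3750
Sum: 0.3750 + 0.5000 + 0.2500 + 0.3750 + 0.2500 + 0.3750 = 2.125 bits.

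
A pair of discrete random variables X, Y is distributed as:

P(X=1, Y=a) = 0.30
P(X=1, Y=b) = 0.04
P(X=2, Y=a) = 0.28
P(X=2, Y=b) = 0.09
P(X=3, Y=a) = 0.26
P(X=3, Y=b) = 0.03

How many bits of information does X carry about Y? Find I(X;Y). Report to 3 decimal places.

0.021 bits

Marginals: p(X) = (0.3400, 0.3700, 0.2900), p(Y) = (0.8400, 0.1600).
I(X;Y) = H(X) + H(Y) − H(X,Y).
H(X) = 1.5778, H(Y) = 0.6343, H(X,Y) = 2.1908.
I(X;Y) = 1.5778 + 0.6343 − 2.1908 = 0.021 bits.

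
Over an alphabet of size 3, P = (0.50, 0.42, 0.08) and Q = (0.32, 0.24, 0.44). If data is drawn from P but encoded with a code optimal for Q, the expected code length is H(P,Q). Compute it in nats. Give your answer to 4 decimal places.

H(P,Q) = −Σ p·ln q.
  −0.50·ln(0.32) = 0.56972
  −0.42·ln(0.24) = 0.59939
  −0.08·ln(0.44) = 0.06568
H(P,Q) = 1.2348 nats.

1.2348 nats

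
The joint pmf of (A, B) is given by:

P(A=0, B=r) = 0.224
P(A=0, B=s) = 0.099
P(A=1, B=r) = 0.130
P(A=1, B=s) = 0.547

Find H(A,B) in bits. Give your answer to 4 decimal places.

1.6725 bits

H(A,B) = −Σ p(x,y)·log₂ p(x,y) over all 4 cells.
  cell (0,r): −0.224·log₂0.224 = 0.48349
  cell (0,s): −0.099·log₂0.099 = 0.33031
  cell (1,r): −0.130·log₂0.130 = 0.38264
  cell (1,s): −0.547·log₂0.547 = 0.47610
Sum = 1.6725 bits.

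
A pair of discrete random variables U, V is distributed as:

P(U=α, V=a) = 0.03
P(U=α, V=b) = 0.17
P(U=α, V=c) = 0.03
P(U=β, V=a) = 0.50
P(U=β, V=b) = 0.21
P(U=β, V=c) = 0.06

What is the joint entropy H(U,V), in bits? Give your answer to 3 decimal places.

1.954 bits

H(U,V) = −Σ p(x,y)·log₂ p(x,y) over all 6 cells.
  cell (α,a): −0.03·log₂0.03 = 0.1518
  cell (α,b): −0.17·log₂0.17 = 0.4346
  cell (α,c): −0.03·log₂0.03 = 0.1518
  cell (β,a): −0.50·log₂0.50 = 0.5000
  cell (β,b): −0.21·log₂0.21 = 0.4728
  cell (β,c): −0.06·log₂0.06 = 0.2435
Sum = 1.954 bits.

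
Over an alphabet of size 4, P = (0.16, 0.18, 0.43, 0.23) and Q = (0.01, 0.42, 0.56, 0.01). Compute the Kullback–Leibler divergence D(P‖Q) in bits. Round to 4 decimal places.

D(P‖Q) = Σ p·log₂(p/q).
  0.16·log₂(0.16/0.01) = 0.64000
  0.18·log₂(0.18/0.42) = -0.22003
  0.43·log₂(0.43/0.56) = -0.16387
  0.23·log₂(0.23/0.01) = 1.04042
D(P‖Q) = 1.2965 bits.

1.2965 bits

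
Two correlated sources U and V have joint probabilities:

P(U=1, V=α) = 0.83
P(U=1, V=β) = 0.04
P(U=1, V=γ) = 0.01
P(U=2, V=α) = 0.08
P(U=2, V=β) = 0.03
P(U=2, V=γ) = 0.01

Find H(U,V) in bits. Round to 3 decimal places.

0.985 bits

H(U,V) = −Σ p(x,y)·log₂ p(x,y) over all 6 cells.
  cell (1,α): −0.83·log₂0.83 = 0.2231
  cell (1,β): −0.04·log₂0.04 = 0.1858
  cell (1,γ): −0.01·log₂0.01 = 0.0664
  cell (2,α): −0.08·log₂0.08 = 0.2915
  cell (2,β): −0.03·log₂0.03 = 0.1518
  cell (2,γ): −0.01·log₂0.01 = 0.0664
Sum = 0.985 bits.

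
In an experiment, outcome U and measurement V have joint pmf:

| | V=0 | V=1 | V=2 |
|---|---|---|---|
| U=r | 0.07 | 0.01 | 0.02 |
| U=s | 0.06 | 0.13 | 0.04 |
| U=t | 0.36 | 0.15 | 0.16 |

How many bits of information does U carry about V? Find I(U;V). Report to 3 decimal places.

Marginals: p(U) = (0.1000, 0.2300, 0.6700), p(V) = (0.4900, 0.2900, 0.2200).
I(U;V) = H(U) + H(V) − H(U,V).
H(U) = 1.2070, H(V) = 1.5028, H(U,V) = 2.6240.
I(U;V) = 1.2070 + 1.5028 − 2.6240 = 0.086 bits.

0.086 bits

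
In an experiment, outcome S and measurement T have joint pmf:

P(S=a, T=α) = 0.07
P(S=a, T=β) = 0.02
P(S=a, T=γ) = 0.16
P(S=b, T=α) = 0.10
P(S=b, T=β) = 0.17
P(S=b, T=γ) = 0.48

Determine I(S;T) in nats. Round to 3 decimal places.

0.023 nats

Marginals: p(S) = (0.2500, 0.7500), p(T) = (0.1700, 0.1900, 0.6400).
I(S;T) = Σ p(x,y)·ln[p(x,y)/(p(x)p(y))].
  (a,α): 0.07·ln(1.6471) = 0.0349
  (a,β): 0.02·ln(0.4211) = -0.0173
  (a,γ): 0.16·ln(1.0000) = 0.0000
  (b,α): 0.10·ln(0.7843) = -0.0243
  (b,β): 0.17·ln(1.1930) = 0.0300
  (b,γ): 0.48·ln(1.0000) = 0.0000
Sum = 0.023 nats.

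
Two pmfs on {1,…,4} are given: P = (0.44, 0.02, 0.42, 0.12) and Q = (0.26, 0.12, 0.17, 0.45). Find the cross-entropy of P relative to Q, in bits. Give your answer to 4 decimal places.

H(P,Q) = −Σ p·log₂ q.
  −0.44·log₂(0.26) = 0.85510
  −0.02·log₂(0.12) = 0.06118
  −0.42·log₂(0.17) = 1.07369
  −0.12·log₂(0.45) = 0.13824
H(P,Q) = 2.1282 bits.

2.1282 bits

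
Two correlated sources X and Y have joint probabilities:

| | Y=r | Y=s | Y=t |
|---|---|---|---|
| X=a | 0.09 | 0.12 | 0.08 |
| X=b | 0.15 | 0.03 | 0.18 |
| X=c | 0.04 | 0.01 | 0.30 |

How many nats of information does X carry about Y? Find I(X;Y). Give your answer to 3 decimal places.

Marginals: p(X) = (0.2900, 0.3600, 0.3500), p(Y) = (0.2800, 0.1600, 0.5600).
I(X;Y) = Σ p(x,y)·ln[p(x,y)/(p(x)p(y))].
  (a,r): 0.09·ln(1.1084) = 0.0093
  (a,s): 0.12·ln(2.5862) = 0.1140
  (a,t): 0.08·ln(0.4926) = -0.0566
  (b,r): 0.15·ln(1.4881) = 0.0596
  (b,s): 0.03·ln(0.5208) = -0.0196
  (b,t): 0.18·ln(0.8929) = -0.0204
  (c,r): 0.04·ln(0.4082) = -0.0358
  (c,s): 0.01·ln(0.1786) = -0.0172
  (c,t): 0.30·ln(1.5306) = 0.1277
Sum = 0.161 nats.

0.161 nats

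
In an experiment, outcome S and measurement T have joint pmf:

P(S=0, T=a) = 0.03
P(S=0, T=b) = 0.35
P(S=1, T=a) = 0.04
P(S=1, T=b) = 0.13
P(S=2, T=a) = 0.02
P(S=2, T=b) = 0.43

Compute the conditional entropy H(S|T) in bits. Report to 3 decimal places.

1.450 bits

Chain rule: H(S|T) = H(S,T) − H(T).
Marginals: p(S) = (0.3800, 0.1700, 0.4500), p(T) = (0.0900, 0.9100).
H(S,T) = 1.8867 bits; H(T) = 0.4365 bits.
H(S|T) = 1.8867 − 0.4365 = 1.450 bits.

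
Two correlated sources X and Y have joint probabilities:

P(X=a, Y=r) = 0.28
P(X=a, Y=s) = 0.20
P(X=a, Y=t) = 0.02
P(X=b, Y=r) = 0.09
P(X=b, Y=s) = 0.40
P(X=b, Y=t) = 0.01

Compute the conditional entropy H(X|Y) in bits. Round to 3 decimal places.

Chain rule: H(X|Y) = H(X,Y) − H(Y).
Marginals: p(X) = (0.5000, 0.5000), p(Y) = (0.3700, 0.6000, 0.0300).
H(X,Y) = 1.9993 bits; H(Y) = 1.1247 bits.
H(X|Y) = 1.9993 − 1.1247 = 0.875 bits.

0.875 bits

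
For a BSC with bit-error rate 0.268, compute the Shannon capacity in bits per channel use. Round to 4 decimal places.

0.1614 bits

Binary symmetric channel: C = 1 − h₂(ε) where h₂ is the binary entropy function.
h₂(0.268) = −0.268·log₂0.268 − 0.732·log₂0.732 = 0.8386.
C = 1 − 0.8386 = 0.1614 bits per channel use.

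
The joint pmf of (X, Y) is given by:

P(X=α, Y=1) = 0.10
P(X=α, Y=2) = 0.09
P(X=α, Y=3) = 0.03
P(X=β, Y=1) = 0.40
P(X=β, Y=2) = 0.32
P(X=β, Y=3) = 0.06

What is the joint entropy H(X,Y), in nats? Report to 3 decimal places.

1.452 nats

H(X,Y) = −Σ p(x,y)·ln p(x,y) over all 6 cells.
  cell (α,1): −0.10·ln0.10 = 0.2303
  cell (α,2): −0.09·ln0.09 = 0.2167
  cell (α,3): −0.03·ln0.03 = 0.1052
  cell (β,1): −0.40·ln0.40 = 0.3665
  cell (β,2): −0.32·ln0.32 = 0.3646
  cell (β,3): −0.06·ln0.06 = 0.1688
Sum = 1.452 nats.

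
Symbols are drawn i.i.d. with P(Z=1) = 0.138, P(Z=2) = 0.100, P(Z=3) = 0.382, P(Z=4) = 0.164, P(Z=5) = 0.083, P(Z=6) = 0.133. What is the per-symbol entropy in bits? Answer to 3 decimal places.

H(Z) = −Σ p·log₂ p.
  −(0.138)·log₂(0.138) = 0.3943
  −(0.100)·log₂(0.100) = 0.3322
  −(0.382)·log₂(0.382) = 0.5304
  −(0.164)·log₂(0.164) = 0.4278
  −(0.083)·log₂(0.083) = 0.2980
  −(0.133)·log₂(0.133) = 0.3871
Sum: 0.3943 + 0.3322 + 0.5304 + 0.4278 + 0.2980 + 0.3871 = 2.370 bits.

2.370 bits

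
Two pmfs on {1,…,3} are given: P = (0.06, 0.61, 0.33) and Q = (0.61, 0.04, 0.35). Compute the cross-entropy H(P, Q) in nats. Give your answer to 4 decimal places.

H(P,Q) = −Σ p·ln q.
  −0.06·ln(0.61) = 0.02966
  −0.61·ln(0.04) = 1.96351
  −0.33·ln(0.35) = 0.34644
H(P,Q) = 2.3396 nats.

2.3396 nats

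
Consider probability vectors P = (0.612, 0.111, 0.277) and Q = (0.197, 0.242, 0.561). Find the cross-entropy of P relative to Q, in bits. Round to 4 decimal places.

H(P,Q) = −Σ p·log₂ q.
  −0.612·log₂(0.197) = 1.43436
  −0.111·log₂(0.242) = 0.22721
  −0.277·log₂(0.561) = 0.23100
H(P,Q) = 1.8926 bits.

1.8926 bits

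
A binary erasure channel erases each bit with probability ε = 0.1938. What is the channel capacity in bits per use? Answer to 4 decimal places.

0.8062 bits

Binary erasure channel: capacity C = 1 − ε.
C = 1 − 0.1938 = 0.8062 bits per channel use.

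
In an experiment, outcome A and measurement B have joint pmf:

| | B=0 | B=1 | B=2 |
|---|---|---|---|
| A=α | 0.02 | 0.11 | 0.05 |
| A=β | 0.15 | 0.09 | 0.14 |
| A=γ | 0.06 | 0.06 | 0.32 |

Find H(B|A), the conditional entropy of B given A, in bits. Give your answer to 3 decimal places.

1.316 bits

Chain rule: H(B|A) = H(A,B) − H(A).
Marginals: p(A) = (0.1800, 0.3800, 0.4400), p(B) = (0.2300, 0.2600, 0.5100).
H(A,B) = 2.8127 bits; H(A) = 1.4969 bits.
H(B|A) = 2.8127 − 1.4969 = 1.316 bits.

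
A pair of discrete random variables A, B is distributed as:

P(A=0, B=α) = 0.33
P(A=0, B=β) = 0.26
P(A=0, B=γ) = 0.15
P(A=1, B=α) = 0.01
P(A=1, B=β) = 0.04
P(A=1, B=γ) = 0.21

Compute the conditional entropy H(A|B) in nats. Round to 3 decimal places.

0.407 nats

Chain rule: H(A|B) = H(A,B) − H(B).
Marginals: p(A) = (0.7400, 0.2600), p(B) = (0.3400, 0.3000, 0.3600).
H(A,B) = 1.5032 nats; H(B) = 1.0958 nats.
H(A|B) = 1.5032 − 1.0958 = 0.407 nats.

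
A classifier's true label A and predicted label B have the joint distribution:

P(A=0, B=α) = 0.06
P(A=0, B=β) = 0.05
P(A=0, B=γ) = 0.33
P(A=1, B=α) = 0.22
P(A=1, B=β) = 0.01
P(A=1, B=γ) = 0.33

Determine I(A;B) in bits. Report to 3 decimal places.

0.081 bits

Marginals: p(A) = (0.4400, 0.5600), p(B) = (0.2800, 0.0600, 0.6600).
I(A;B) = Σ p(x,y)·log₂[p(x,y)/(p(x)p(y))].
  (0,α): 0.06·log₂(0.4870) = -0.0623
  (0,β): 0.05·log₂(1.8939) = 0.0461
  (0,γ): 0.33·log₂(1.1364) = 0.0609
  (1,α): 0.22·log₂(1.4031) = 0.1075
  (1,β): 0.01·log₂(0.2976) = -0.0175
  (1,γ): 0.33·log₂(0.8929) = -0.0540
Sum = 0.081 bits.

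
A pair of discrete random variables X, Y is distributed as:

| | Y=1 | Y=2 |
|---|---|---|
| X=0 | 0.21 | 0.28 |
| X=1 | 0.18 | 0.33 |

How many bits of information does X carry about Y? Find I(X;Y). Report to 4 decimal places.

Marginals: p(X) = (0.4900, 0.5100), p(Y) = (0.3900, 0.6100).
I(X;Y) = H(X) + H(Y) − H(X,Y).
H(X) = 0.9997, H(Y) = 0.9648, H(X,Y) = 1.9602.
I(X;Y) = 0.9997 + 0.9648 − 1.9602 = 0.0043 bits.

0.0043 bits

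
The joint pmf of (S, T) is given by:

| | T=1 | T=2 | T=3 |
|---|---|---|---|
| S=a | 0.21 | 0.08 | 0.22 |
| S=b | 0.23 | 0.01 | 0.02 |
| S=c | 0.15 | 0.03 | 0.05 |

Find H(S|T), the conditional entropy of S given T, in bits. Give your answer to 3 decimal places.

Marginals: p(S) = (0.5100, 0.2600, 0.2300), p(T) = (0.5900, 0.1200, 0.2900).
H(S|T) = Σ p(T) · H(S|T=·).
  T=1: p=0.5900, H(S|T=1) = 1.5626
  T=2: p=0.1200, H(S|T=2) = 1.1887
  T=3: p=0.2900, H(S|T=3) = 1.0057
Weighted sum = 1.356 bits.

1.356 bits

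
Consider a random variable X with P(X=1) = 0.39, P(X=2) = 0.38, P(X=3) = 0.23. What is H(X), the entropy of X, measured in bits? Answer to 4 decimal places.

H(X) = −Σ p·log₂ p.
  −(0.39)·log₂(0.39) = 0.52980
  −(0.38)·log₂(0.38) = 0.53045
  −(0.23)·log₂(0.23) = 0.48767
Sum: 0.52980 + 0.53045 + 0.48767 = 1.5479 bits.

1.5479 bits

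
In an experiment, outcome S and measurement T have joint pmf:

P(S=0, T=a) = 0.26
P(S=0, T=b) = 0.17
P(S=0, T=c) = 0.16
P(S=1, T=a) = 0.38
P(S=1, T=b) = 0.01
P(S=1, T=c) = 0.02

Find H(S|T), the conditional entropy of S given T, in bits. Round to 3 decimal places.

Marginals: p(S) = (0.5900, 0.4100), p(T) = (0.6400, 0.1800, 0.1800).
H(S|T) = Σ p(T) · H(S|T=·).
  T=a: p=0.6400, H(S|T=a) = 0.9745
  T=b: p=0.1800, H(S|T=b) = 0.3095
  T=c: p=0.1800, H(S|T=c) = 0.5033
Weighted sum = 0.770 bits.

0.770 bits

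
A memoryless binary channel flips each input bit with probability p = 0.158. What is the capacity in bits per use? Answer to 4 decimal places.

Binary symmetric channel: C = 1 − h₂(ε) where h₂ is the binary entropy function.
h₂(0.158) = −0.158·log₂0.158 − 0.842·log₂0.842 = 0.6295.
C = 1 − 0.6295 = 0.3705 bits per channel use.

0.3705 bits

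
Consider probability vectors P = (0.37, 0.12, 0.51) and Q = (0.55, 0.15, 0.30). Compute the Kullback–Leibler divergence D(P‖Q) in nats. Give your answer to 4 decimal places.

D(P‖Q) = Σ p·ln(p/q).
  0.37·ln(0.37/0.55) = -0.14667
  0.12·ln(0.12/0.15) = -0.02678
  0.51·ln(0.51/0.30) = 0.27062
D(P‖Q) = 0.0972 nats.

0.0972 nats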